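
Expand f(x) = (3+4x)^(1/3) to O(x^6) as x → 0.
3**(1/3) + 4*3**(1/3)*x/9 - 16*3**(1/3)*x**2/81 + 320*3**(1/3)*x**3/2187 - 2560*3**(1/3)*x**4/19683 + 22528*3**(1/3)*x**5/177147 + O(x**6)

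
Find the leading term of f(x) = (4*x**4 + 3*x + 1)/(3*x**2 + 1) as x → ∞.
4*x**2/3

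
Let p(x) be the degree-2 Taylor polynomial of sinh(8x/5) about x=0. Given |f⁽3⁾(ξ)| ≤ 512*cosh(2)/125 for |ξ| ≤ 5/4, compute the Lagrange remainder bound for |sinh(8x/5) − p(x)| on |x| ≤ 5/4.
4*cosh(2)/3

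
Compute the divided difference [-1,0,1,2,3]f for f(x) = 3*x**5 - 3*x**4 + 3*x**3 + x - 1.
12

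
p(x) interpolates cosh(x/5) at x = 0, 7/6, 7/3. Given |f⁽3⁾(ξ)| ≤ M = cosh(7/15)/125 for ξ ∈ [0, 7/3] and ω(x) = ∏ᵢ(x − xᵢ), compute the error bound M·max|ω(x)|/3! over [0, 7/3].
343*sqrt(3)*cosh(7/15)/729000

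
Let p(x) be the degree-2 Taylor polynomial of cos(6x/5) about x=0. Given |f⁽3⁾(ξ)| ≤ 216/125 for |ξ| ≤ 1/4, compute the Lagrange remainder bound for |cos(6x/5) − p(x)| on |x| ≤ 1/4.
9/2000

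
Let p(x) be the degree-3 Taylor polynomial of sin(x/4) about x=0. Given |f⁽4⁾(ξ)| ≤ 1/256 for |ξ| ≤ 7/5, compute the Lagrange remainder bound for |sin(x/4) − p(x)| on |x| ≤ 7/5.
2401/3840000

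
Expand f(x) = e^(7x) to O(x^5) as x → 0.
1 + 7*x + 49*x**2/2 + 343*x**3/6 + 2401*x**4/24 + O(x**5)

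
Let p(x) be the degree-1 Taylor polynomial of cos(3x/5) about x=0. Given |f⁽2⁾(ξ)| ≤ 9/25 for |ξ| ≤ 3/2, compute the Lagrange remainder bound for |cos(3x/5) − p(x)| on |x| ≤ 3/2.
81/200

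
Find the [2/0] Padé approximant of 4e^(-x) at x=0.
2*x**2 - 4*x + 4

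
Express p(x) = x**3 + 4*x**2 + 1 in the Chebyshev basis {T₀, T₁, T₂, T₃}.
(3)T₀ + (3/4)T₁ + (2)T₂ + (1/4)T₃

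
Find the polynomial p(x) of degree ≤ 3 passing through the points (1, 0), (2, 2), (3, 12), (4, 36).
x**3 - 2*x**2 + x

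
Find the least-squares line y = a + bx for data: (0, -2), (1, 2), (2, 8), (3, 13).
a = -12/5, b = 51/10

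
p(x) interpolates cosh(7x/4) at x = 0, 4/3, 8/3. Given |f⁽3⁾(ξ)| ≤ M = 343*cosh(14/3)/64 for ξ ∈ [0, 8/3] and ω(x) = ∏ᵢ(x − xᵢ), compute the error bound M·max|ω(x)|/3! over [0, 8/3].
343*sqrt(3)*cosh(14/3)/729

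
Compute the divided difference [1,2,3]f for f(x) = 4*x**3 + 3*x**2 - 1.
27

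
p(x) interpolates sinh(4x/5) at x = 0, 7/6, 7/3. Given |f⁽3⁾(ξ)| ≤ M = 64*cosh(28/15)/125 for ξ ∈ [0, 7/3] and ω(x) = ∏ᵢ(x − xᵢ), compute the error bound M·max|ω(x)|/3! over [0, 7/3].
2744*sqrt(3)*cosh(28/15)/91125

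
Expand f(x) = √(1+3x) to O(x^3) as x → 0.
1 + 3*x/2 - 9*x**2/8 + O(x**3)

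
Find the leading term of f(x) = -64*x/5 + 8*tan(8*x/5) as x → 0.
4096*x**3/375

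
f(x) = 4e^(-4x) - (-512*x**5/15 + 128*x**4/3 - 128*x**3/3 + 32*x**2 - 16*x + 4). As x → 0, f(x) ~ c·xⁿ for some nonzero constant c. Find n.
6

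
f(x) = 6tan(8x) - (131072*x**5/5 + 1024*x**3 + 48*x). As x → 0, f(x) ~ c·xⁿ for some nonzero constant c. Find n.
7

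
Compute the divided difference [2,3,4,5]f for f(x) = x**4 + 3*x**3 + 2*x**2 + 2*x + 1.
17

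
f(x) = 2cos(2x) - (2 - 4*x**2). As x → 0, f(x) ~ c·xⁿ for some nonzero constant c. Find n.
4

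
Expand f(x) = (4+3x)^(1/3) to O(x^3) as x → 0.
2**(2/3) + 2**(2/3)*x/4 - 2**(2/3)*x**2/16 + O(x**3)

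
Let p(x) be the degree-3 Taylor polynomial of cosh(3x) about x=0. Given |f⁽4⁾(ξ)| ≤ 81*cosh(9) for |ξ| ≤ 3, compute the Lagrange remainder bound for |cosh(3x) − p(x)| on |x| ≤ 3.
2187*cosh(9)/8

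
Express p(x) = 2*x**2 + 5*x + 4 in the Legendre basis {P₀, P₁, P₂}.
(14/3)P₀ + (5)P₁ + (4/3)P₂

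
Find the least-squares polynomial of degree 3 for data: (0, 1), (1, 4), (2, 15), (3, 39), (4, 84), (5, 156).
17/18 + (1387/756)x + (41/126)x² + (119/108)x³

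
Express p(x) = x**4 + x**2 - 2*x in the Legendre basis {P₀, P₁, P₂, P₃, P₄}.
(8/15)P₀ + (-2)P₁ + (26/21)P₂ + (8/35)P₄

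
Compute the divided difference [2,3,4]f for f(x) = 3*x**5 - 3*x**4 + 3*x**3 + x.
717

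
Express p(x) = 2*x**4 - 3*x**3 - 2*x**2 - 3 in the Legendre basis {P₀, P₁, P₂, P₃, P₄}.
(-49/15)P₀ + (-9/5)P₁ + (-4/21)P₂ + (-6/5)P₃ + (16/35)P₄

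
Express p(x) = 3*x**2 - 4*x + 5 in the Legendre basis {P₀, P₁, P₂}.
(6)P₀ + (-4)P₁ + (2)P₂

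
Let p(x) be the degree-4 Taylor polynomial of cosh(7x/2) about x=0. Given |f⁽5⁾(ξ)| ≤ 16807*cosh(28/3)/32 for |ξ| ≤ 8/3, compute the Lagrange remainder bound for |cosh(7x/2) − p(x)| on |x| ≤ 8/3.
2151296*cosh(28/3)/3645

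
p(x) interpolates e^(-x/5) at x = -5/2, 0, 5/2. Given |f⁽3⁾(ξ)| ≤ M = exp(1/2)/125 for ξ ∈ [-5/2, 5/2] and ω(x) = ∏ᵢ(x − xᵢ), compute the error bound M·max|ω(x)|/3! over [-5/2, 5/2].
sqrt(3)*exp(1/2)/216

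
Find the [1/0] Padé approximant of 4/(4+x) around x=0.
1 - x/4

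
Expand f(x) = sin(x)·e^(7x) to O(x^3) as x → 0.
x + 7*x**2 + O(x**3)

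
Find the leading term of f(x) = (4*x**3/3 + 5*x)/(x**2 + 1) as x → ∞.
4*x/3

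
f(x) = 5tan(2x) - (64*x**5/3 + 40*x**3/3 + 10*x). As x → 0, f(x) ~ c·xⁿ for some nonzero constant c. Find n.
7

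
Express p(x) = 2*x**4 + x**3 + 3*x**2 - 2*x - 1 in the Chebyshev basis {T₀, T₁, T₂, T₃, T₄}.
(5/4)T₀ + (-5/4)T₁ + (5/2)T₂ + (1/4)T₃ + (1/4)T₄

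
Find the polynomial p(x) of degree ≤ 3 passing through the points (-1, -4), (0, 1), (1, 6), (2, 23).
2*x**3 + 3*x + 1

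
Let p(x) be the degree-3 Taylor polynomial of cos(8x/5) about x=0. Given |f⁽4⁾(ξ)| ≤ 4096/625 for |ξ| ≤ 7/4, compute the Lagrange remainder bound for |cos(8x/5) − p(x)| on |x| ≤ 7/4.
4802/1875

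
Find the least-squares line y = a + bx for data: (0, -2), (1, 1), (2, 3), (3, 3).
a = -13/10, b = 17/10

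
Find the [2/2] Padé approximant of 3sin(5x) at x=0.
15*x/(25*x**2/6 + 1)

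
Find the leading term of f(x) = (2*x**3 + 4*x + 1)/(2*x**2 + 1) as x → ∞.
x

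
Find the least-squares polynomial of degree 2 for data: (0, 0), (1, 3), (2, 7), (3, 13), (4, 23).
2/7 + (36/35)x + (8/7)x²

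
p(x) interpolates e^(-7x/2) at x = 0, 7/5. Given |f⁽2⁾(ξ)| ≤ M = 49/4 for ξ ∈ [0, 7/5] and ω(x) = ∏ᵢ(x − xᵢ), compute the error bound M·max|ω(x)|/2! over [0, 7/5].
2401/800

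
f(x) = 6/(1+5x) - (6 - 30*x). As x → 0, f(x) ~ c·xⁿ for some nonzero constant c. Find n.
2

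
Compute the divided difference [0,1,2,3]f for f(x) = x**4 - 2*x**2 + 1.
6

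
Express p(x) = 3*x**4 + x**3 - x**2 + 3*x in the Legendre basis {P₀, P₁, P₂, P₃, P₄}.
(4/15)P₀ + (18/5)P₁ + (22/21)P₂ + (2/5)P₃ + (24/35)P₄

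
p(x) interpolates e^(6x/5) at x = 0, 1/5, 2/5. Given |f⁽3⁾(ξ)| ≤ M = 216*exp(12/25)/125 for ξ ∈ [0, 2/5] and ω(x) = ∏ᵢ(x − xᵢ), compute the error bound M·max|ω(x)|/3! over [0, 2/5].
8*sqrt(3)*exp(12/25)/15625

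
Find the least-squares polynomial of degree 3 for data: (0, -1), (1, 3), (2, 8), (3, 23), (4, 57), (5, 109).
-43/63 + (1207/378)x + (-179/126)x² + (28/27)x³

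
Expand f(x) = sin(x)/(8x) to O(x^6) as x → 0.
1/8 - x**2/48 + x**4/960 + O(x**6)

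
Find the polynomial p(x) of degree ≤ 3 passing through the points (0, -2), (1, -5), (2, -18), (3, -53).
-2*x**3 + x**2 - 2*x - 2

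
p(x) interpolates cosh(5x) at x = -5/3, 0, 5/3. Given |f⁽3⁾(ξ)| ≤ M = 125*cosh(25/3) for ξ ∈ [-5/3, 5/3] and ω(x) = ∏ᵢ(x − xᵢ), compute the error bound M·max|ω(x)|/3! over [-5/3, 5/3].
15625*sqrt(3)*cosh(25/3)/729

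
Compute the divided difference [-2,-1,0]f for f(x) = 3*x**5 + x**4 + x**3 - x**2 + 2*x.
-42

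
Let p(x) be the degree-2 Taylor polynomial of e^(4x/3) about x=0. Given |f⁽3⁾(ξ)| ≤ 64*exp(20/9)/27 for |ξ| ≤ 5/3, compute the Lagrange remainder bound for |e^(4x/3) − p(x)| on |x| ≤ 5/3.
4000*exp(20/9)/2187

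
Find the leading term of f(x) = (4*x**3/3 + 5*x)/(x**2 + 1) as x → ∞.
4*x/3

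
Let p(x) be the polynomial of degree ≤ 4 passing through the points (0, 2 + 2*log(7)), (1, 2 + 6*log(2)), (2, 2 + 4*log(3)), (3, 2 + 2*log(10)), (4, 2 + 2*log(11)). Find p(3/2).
2 + log(36*11**(3/64)*sqrt(2)*3**(13/16)*5**(11/16)*7**(59/64)/35)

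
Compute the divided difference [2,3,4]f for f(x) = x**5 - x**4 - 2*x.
230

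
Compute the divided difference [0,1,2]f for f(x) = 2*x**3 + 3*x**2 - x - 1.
9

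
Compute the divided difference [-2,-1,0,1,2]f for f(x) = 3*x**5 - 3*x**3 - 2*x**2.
0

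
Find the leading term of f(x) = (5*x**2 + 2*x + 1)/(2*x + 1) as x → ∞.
5*x/2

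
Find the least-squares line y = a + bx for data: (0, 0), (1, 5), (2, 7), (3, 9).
a = 9/10, b = 29/10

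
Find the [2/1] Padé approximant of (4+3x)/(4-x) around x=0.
(3*x/4 + 1)/(1 - x/4)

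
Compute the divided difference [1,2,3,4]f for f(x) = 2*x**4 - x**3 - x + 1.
19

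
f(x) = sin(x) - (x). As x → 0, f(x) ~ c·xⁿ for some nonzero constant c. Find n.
3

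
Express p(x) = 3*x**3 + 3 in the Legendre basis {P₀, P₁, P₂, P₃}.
(3)P₀ + (9/5)P₁ + (6/5)P₃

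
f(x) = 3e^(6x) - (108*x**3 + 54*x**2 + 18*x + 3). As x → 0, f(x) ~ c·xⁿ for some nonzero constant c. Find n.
4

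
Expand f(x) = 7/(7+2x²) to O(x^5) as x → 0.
1 - 2*x**2/7 + 4*x**4/49 + O(x**5)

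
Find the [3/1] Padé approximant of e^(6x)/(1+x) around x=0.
(126*x**3/23 + 144*x**2/23 + 84*x/23 + 1)/(1 - 31*x/23)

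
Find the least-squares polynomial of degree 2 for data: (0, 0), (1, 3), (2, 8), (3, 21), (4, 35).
3/35 + (8/35)x + (15/7)x²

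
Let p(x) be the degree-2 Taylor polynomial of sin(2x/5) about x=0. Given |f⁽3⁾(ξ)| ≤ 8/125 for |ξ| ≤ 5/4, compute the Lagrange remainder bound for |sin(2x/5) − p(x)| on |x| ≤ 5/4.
1/48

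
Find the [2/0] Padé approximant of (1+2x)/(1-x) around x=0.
3*x**2 + 3*x + 1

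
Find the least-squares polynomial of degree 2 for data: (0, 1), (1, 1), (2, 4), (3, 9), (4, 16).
31/35 + (-27/35)x + (8/7)x²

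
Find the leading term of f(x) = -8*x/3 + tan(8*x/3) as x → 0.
512*x**3/81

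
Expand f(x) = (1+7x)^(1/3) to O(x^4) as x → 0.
1 + 7*x/3 - 49*x**2/9 + 1715*x**3/81 + O(x**4)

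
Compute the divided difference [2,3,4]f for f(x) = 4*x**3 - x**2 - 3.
35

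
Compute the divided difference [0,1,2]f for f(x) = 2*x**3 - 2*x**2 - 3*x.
4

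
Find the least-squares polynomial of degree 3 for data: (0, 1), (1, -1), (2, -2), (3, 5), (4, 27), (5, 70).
65/63 + (-94/189)x + (-691/252)x² + (121/108)x³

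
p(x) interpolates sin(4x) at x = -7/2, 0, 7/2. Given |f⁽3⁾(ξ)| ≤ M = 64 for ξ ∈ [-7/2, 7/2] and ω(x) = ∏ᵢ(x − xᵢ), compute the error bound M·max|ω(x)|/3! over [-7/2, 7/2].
2744*sqrt(3)/27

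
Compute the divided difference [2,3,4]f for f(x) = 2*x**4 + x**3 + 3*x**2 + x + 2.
122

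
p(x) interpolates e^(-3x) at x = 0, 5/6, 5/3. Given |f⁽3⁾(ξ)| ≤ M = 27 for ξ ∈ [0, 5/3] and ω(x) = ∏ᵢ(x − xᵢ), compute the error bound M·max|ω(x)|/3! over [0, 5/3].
125*sqrt(3)/216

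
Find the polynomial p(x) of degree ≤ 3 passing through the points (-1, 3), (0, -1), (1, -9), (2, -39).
-3*x**3 - 2*x**2 - 3*x - 1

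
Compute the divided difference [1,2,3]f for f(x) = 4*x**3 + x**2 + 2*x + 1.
25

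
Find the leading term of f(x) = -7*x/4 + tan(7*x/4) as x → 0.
343*x**3/192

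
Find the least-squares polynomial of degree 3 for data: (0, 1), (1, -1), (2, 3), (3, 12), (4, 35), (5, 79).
2/3 + (13/126)x + (-34/21)x² + (17/18)x³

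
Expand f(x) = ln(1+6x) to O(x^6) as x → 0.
6*x - 18*x**2 + 72*x**3 - 324*x**4 + 7776*x**5/5 + O(x**6)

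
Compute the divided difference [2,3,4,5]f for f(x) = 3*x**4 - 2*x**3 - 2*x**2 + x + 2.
40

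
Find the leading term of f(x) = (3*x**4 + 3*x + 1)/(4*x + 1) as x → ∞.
3*x**3/4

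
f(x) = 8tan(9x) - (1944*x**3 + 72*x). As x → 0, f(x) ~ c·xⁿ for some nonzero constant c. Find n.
5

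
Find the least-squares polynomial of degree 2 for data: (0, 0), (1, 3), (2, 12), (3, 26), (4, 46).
-1/35 + (5/14)x + (39/14)x²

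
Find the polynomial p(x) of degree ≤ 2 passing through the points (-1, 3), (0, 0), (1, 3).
3*x**2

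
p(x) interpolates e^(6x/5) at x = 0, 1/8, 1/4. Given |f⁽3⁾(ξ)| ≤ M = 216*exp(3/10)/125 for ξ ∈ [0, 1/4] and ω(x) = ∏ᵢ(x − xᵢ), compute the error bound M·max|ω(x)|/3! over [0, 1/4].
sqrt(3)*exp(3/10)/8000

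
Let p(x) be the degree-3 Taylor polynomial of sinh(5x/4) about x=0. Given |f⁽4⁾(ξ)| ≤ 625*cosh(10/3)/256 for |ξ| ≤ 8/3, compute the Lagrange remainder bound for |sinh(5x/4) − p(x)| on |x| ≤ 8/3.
1250*cosh(10/3)/243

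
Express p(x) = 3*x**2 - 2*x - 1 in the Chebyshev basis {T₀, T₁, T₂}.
(1/2)T₀ + (-2)T₁ + (3/2)T₂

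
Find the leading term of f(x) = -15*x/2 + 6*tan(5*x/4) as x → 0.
125*x**3/32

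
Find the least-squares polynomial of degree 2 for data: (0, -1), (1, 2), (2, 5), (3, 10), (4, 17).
-27/35 + (54/35)x + (5/7)x²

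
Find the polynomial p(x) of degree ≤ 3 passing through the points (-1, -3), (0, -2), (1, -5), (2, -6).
x**3 - 2*x**2 - 2*x - 2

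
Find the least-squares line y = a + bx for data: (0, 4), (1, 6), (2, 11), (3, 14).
a = 7/2, b = 7/2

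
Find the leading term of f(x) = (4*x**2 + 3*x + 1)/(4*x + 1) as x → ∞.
x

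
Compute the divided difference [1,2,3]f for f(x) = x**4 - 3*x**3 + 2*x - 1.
7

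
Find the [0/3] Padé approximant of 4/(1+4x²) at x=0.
4/(4*x**2 + 1)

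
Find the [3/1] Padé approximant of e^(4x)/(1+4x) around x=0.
(44*x**3/3 + 8*x**2 + 9*x/2 + 1)/(9*x/2 + 1)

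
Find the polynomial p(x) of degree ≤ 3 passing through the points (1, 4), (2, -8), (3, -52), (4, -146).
-3*x**3 + 2*x**2 + 3*x + 2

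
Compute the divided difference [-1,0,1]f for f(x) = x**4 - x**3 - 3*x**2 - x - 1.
-2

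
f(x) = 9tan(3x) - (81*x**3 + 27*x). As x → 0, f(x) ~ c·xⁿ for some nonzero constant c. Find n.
5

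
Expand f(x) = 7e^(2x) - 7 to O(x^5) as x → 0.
14*x + 14*x**2 + 28*x**3/3 + 14*x**4/3 + O(x**5)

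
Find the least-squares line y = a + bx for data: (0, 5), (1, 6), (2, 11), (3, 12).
a = 23/5, b = 13/5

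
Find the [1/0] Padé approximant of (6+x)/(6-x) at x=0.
x/3 + 1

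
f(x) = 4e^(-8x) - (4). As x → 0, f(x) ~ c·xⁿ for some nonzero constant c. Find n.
1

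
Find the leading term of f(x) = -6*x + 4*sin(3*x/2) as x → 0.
-9*x**3/4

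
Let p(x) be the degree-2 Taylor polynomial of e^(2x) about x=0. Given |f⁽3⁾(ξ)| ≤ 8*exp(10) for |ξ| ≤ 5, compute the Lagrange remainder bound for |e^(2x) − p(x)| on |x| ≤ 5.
500*exp(10)/3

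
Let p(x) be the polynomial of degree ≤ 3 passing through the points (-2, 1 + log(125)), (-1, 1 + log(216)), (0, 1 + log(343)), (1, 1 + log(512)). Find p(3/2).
1 + log(226492416*2**(5/8)*3**(15/16)*5**(1/16)*7**(7/16)/4117715)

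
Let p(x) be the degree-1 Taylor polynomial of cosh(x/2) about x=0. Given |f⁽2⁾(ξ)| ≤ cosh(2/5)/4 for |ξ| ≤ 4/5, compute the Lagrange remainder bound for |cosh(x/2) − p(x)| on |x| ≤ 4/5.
2*cosh(2/5)/25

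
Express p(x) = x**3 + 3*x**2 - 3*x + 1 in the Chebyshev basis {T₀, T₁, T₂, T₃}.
(5/2)T₀ + (-9/4)T₁ + (3/2)T₂ + (1/4)T₃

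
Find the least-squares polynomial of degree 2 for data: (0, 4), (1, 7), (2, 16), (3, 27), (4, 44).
136/35 + (10/7)x + (15/7)x²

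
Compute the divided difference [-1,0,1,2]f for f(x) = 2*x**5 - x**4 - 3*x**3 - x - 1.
5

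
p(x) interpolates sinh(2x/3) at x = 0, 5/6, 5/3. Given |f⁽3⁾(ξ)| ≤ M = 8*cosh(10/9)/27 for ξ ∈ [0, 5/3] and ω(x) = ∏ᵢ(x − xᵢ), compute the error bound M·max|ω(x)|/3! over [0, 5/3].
125*sqrt(3)*cosh(10/9)/19683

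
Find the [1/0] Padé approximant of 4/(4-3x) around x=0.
3*x/4 + 1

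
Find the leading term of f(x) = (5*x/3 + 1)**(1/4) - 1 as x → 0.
5*x/12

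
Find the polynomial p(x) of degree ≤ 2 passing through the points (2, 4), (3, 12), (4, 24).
2*x**2 - 2*x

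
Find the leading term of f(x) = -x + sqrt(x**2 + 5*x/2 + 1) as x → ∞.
5/4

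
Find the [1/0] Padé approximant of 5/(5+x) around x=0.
1 - x/5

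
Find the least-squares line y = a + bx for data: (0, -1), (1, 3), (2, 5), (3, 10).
a = -1, b = 7/2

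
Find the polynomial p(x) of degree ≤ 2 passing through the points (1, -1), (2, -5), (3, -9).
3 - 4*x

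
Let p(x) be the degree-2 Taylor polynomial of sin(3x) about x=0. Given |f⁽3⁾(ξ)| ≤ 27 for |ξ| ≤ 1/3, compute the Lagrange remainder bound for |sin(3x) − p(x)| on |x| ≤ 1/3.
1/6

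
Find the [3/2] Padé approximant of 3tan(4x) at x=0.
(-64*x**3/5 + 12*x)/(1 - 32*x**2/5)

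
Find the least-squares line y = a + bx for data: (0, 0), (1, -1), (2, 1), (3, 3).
a = -9/10, b = 11/10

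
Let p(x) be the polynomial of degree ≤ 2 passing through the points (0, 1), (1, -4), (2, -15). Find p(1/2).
-3/4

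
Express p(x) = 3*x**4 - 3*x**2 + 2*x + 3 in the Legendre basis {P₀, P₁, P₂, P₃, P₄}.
(13/5)P₀ + (2)P₁ + (-2/7)P₂ + (24/35)P₄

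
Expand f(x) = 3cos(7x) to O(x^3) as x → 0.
3 - 147*x**2/2 + O(x**3)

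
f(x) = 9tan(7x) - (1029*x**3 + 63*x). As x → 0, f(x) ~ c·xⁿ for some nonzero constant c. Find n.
5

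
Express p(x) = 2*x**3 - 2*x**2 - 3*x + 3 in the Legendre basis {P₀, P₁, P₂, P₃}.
(7/3)P₀ + (-9/5)P₁ + (-4/3)P₂ + (4/5)P₃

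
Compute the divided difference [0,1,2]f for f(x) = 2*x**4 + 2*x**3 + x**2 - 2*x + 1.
21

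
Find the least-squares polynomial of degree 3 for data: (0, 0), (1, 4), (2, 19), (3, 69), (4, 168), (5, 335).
5/21 + (37/18)x + (-181/84)x² + (109/36)x³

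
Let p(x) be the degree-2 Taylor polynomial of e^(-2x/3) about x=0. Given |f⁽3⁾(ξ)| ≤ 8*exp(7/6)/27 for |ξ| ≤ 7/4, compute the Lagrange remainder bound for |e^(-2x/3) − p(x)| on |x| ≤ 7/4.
343*exp(7/6)/1296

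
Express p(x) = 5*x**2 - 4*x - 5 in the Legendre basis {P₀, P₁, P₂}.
(-10/3)P₀ + (-4)P₁ + (10/3)P₂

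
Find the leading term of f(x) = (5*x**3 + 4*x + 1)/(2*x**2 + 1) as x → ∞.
5*x/2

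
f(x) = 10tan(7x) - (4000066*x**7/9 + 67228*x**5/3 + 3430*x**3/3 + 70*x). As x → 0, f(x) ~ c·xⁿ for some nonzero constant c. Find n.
9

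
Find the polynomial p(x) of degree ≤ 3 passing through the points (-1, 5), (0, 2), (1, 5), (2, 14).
3*x**2 + 2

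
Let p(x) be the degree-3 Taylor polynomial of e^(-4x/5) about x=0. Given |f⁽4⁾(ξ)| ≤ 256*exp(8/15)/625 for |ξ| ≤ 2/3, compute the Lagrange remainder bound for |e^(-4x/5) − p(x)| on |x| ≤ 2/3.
512*exp(8/15)/151875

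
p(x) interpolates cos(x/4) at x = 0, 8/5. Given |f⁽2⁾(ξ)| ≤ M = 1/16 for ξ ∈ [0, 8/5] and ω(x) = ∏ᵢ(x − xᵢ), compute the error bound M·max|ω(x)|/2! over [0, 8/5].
1/50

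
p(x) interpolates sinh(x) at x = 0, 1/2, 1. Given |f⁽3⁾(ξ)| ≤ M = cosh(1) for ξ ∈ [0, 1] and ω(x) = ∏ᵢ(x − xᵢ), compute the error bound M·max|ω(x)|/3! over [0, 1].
sqrt(3)*cosh(1)/216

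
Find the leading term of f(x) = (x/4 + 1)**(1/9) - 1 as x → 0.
x/36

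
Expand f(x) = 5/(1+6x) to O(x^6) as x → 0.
5 - 30*x + 180*x**2 - 1080*x**3 + 6480*x**4 - 38880*x**5 + O(x**6)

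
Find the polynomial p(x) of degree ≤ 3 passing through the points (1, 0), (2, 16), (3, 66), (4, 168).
3*x**3 - x**2 - 2*x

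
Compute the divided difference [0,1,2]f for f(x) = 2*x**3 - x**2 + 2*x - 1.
5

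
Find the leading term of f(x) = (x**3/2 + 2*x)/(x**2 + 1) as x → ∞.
x/2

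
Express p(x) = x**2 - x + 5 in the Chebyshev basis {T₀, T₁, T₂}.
(11/2)T₀ - T₁ + (1/2)T₂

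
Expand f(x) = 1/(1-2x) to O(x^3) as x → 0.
1 + 2*x + 4*x**2 + O(x**3)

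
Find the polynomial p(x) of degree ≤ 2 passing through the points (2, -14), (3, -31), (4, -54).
-3*x**2 - 2*x + 2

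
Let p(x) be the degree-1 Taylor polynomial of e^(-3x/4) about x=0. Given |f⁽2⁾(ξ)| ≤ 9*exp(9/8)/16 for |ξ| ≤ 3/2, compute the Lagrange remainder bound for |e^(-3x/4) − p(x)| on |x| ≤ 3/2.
81*exp(9/8)/128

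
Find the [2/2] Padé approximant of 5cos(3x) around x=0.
(5 - 75*x**2/4)/(3*x**2/4 + 1)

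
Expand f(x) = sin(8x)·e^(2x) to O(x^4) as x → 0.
8*x + 16*x**2 - 208*x**3/3 + O(x**4)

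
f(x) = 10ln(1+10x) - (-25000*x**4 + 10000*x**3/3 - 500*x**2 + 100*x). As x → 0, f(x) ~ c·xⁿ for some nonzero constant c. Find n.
5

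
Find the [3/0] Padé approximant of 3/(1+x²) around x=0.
3 - 3*x**2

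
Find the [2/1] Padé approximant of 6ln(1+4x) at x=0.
8*x*(2*x + 3)/(8*x/3 + 1)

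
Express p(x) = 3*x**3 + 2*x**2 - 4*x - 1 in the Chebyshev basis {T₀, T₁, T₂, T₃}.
(-7/4)T₁ + T₂ + (3/4)T₃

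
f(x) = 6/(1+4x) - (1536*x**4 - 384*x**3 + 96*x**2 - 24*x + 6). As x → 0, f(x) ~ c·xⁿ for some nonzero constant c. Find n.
5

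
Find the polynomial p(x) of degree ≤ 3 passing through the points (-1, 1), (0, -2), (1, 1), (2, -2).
-2*x**3 + 3*x**2 + 2*x - 2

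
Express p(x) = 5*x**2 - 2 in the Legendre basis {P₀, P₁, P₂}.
(-1/3)P₀ + (10/3)P₂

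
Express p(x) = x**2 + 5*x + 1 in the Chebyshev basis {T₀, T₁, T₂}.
(3/2)T₀ + (5)T₁ + (1/2)T₂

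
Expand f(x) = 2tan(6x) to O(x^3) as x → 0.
12*x + O(x**3)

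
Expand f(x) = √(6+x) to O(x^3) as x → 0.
sqrt(6) + sqrt(6)*x/12 - sqrt(6)*x**2/288 + O(x**3)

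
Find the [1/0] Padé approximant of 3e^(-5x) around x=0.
3 - 15*x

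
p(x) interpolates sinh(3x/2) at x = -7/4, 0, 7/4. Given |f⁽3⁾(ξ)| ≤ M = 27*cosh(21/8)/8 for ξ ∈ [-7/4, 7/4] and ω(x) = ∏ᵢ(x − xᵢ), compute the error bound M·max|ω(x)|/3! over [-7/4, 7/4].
343*sqrt(3)*cosh(21/8)/512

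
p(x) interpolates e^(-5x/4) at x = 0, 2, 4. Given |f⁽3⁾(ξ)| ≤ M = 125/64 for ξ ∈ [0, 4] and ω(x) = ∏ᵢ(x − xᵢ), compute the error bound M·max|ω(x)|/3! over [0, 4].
125*sqrt(3)/216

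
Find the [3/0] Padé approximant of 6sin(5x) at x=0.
-125*x**3 + 30*x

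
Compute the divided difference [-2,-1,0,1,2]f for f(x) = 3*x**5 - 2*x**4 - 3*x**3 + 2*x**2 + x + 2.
-2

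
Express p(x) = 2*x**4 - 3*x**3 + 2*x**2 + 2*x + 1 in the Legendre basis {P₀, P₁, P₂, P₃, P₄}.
(31/15)P₀ + (1/5)P₁ + (52/21)P₂ + (-6/5)P₃ + (16/35)P₄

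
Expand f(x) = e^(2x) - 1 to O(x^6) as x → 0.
2*x + 2*x**2 + 4*x**3/3 + 2*x**4/3 + 4*x**5/15 + O(x**6)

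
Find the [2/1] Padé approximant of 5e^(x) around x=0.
(5*x**2/6 + 10*x/3 + 5)/(1 - x/3)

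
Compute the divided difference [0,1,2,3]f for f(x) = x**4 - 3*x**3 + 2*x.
3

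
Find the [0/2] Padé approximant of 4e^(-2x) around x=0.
4/(2*x**2 + 2*x + 1)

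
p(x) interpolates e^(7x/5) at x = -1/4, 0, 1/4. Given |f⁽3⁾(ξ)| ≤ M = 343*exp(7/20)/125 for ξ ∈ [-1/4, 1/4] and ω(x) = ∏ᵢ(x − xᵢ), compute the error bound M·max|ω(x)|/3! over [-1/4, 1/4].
343*sqrt(3)*exp(7/20)/216000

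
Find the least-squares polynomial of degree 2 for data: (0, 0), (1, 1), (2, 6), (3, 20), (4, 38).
1/7 + (-39/14)x + (43/14)x²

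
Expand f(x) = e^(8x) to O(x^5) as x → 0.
1 + 8*x + 32*x**2 + 256*x**3/3 + 512*x**4/3 + O(x**5)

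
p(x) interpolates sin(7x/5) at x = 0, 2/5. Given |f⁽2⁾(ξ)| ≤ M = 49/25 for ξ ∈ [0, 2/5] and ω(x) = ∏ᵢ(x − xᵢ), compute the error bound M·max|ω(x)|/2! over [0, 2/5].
49/1250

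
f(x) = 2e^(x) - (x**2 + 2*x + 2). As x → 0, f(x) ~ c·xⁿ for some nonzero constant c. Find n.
3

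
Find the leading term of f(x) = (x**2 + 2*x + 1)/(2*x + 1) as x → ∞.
x/2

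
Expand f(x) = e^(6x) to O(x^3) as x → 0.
1 + 6*x + 18*x**2 + O(x**3)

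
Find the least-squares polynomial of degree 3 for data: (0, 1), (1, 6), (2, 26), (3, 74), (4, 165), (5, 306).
74/63 + (11/27)x + (122/63)x² + (55/27)x³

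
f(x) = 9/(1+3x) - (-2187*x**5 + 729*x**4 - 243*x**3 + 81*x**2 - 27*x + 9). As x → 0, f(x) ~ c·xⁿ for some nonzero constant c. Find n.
6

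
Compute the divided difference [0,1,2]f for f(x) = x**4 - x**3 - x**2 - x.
3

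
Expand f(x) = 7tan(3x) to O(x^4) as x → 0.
21*x + 63*x**3 + O(x**4)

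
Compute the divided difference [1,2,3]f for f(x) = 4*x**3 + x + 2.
24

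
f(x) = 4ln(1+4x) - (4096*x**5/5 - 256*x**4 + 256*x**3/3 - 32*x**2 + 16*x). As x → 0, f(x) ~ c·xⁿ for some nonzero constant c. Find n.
6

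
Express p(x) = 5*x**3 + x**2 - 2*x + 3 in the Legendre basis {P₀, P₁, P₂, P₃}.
(10/3)P₀ + P₁ + (2/3)P₂ + (2)P₃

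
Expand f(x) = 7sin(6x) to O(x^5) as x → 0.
42*x - 252*x**3 + O(x**5)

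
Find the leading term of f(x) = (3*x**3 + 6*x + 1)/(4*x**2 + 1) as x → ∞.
3*x/4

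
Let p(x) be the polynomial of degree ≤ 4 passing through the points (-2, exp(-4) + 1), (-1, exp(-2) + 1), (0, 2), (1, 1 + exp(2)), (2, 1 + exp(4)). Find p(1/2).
(-20*exp(2) + 3 + (-5*exp(4) + 218 + 60*exp(2))*exp(4))*exp(-4)/128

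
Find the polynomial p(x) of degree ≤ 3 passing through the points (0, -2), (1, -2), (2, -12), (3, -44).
-2*x**3 + x**2 + x - 2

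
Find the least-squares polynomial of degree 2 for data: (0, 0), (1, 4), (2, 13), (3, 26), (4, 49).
2/5 + (3)x²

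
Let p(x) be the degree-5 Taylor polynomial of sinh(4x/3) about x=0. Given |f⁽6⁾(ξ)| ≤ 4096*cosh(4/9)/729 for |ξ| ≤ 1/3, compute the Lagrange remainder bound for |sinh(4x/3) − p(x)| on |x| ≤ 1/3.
256*cosh(4/9)/23914845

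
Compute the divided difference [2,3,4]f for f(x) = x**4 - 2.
55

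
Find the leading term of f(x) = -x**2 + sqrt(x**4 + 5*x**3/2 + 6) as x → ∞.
5*x/4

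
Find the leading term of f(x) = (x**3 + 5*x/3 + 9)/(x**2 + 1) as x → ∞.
x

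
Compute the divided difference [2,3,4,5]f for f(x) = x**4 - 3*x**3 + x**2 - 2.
11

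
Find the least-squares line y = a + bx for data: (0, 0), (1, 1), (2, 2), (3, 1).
a = 2/5, b = 2/5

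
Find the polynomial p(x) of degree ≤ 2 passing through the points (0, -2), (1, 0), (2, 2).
2*x - 2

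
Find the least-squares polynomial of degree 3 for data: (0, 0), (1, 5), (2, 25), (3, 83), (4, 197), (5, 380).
5/14 + (13/28)x + (3/28)x² + (3)x³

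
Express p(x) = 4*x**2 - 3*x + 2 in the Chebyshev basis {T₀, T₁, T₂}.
(4)T₀ + (-3)T₁ + (2)T₂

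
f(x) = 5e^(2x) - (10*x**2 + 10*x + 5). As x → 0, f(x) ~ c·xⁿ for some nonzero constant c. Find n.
3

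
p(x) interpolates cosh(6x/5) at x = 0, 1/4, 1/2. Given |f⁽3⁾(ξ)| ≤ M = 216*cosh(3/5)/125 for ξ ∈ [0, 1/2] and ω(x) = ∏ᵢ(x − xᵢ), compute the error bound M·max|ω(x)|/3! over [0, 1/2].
sqrt(3)*cosh(3/5)/1000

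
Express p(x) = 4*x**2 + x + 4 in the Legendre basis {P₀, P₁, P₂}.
(16/3)P₀ + P₁ + (8/3)P₂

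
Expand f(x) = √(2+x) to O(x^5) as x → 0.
sqrt(2) + sqrt(2)*x/4 - sqrt(2)*x**2/32 + sqrt(2)*x**3/128 - 5*sqrt(2)*x**4/2048 + O(x**5)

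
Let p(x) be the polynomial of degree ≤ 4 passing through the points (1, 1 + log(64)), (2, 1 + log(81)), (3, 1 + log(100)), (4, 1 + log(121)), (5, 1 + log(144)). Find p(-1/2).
1 + log(184467440737095516160000000000000000000000000000000000000000000000*11**(15/16)*2**(25/64)*3**(19/64)*5**(13/32)/144131868228680264311915617571207068008843326205168934565717750659)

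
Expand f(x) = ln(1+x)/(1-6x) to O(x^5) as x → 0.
x + 11*x**2/2 + 100*x**3/3 + 799*x**4/4 + O(x**5)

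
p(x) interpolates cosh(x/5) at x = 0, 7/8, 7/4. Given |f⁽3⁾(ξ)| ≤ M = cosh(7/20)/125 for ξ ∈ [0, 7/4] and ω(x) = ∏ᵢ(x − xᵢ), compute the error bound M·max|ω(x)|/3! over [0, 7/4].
343*sqrt(3)*cosh(7/20)/1728000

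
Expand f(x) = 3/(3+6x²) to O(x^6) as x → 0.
1 - 2*x**2 + 4*x**4 + O(x**6)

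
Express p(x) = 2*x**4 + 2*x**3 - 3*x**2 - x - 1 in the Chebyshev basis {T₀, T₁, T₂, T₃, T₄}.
(-7/4)T₀ + (1/2)T₁ + (-1/2)T₂ + (1/2)T₃ + (1/4)T₄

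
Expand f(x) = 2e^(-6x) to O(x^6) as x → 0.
2 - 12*x + 36*x**2 - 72*x**3 + 108*x**4 - 648*x**5/5 + O(x**6)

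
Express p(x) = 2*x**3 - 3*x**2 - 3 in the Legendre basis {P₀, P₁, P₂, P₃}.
(-4)P₀ + (6/5)P₁ + (-2)P₂ + (4/5)P₃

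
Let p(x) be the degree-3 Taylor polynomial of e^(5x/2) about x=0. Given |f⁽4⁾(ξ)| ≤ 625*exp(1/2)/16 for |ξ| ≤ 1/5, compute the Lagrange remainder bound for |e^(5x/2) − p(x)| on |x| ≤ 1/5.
exp(1/2)/384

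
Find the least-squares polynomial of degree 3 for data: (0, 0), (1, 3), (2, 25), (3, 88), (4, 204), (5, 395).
5/63 + (-370/189)x + (14/9)x² + (79/27)x³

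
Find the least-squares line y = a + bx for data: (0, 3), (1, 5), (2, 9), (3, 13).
a = 12/5, b = 17/5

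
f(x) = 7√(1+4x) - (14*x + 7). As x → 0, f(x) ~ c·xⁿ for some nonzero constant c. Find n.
2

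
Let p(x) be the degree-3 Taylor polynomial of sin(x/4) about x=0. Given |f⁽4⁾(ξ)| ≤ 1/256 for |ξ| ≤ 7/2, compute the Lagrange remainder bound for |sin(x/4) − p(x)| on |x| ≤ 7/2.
2401/98304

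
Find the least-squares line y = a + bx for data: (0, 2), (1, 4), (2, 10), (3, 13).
a = 7/5, b = 39/10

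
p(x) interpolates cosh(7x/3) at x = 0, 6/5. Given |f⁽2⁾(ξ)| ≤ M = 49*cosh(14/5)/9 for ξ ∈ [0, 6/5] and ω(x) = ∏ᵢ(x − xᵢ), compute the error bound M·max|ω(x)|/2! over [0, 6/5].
49*cosh(14/5)/50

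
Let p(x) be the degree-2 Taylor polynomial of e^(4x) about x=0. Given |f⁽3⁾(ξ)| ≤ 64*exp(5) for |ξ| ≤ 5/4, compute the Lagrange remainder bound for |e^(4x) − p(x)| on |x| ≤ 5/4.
125*exp(5)/6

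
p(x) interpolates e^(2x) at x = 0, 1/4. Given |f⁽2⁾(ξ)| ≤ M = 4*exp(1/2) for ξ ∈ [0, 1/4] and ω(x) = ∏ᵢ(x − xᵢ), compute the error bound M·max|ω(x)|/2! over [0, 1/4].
exp(1/2)/32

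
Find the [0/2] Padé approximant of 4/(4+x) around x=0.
1/(x/4 + 1)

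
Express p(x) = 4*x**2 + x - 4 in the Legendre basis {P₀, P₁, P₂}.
(-8/3)P₀ + P₁ + (8/3)P₂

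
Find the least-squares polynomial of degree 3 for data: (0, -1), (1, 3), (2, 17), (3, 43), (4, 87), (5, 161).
-85/63 + (773/189)x + (25/126)x² + (59/54)x³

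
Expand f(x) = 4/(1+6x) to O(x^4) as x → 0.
4 - 24*x + 144*x**2 - 864*x**3 + O(x**4)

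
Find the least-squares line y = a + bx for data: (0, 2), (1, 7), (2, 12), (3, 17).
a = 2, b = 5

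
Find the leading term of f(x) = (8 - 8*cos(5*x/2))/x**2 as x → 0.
25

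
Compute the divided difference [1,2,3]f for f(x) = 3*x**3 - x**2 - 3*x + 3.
17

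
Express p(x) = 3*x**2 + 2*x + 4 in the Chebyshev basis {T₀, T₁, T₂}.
(11/2)T₀ + (2)T₁ + (3/2)T₂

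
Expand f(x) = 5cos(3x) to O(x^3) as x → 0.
5 - 45*x**2/2 + O(x**3)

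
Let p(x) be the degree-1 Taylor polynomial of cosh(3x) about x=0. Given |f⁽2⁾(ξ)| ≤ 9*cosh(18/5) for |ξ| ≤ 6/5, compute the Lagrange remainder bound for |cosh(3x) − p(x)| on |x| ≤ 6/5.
162*cosh(18/5)/25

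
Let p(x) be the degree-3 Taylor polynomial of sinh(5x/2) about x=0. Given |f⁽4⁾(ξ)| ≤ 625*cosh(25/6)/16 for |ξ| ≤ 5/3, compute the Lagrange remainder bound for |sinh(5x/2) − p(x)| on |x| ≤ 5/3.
390625*cosh(25/6)/31104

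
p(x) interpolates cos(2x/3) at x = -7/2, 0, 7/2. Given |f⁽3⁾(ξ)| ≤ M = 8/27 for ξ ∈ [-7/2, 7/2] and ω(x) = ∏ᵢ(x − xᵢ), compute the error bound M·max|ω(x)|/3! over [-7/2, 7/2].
343*sqrt(3)/729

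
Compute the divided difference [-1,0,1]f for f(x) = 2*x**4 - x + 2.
2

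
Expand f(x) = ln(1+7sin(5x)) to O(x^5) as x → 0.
35*x - 1225*x**2/2 + 84875*x**3/6 - 4440625*x**4/12 + O(x**5)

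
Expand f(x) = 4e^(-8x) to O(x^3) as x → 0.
4 - 32*x + 128*x**2 + O(x**3)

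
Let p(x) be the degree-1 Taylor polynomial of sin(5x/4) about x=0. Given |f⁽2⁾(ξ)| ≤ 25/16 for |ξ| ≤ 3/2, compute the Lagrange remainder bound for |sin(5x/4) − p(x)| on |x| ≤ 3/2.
225/128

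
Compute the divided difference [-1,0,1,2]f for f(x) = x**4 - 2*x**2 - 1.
2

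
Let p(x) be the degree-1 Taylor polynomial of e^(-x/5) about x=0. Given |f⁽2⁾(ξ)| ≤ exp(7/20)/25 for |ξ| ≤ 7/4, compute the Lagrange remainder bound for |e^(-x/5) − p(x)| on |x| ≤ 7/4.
49*exp(7/20)/800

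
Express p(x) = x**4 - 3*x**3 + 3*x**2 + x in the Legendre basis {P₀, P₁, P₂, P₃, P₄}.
(6/5)P₀ + (-4/5)P₁ + (18/7)P₂ + (-6/5)P₃ + (8/35)P₄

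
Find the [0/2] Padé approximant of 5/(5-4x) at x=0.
1/(1 - 4*x/5)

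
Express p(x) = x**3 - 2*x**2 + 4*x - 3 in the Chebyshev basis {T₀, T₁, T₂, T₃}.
(-4)T₀ + (19/4)T₁ - T₂ + (1/4)T₃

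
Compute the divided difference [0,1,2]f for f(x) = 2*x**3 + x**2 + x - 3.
7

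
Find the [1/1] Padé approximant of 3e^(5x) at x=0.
(15*x/2 + 3)/(1 - 5*x/2)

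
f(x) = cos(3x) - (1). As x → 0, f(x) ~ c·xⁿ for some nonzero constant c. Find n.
2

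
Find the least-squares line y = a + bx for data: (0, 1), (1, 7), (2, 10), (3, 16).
a = 13/10, b = 24/5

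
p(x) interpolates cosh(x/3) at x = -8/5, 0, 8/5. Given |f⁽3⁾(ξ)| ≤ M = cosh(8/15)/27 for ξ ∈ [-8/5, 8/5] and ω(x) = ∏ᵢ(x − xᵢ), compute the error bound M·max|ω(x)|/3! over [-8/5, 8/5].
512*sqrt(3)*cosh(8/15)/91125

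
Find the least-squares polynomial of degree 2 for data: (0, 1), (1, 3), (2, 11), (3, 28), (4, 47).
26/35 + (-41/70)x + (43/14)x²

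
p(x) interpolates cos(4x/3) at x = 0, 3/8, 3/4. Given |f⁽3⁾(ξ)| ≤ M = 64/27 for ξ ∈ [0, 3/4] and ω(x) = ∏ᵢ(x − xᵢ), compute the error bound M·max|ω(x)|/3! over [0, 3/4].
sqrt(3)/216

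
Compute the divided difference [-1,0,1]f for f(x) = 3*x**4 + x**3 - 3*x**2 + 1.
0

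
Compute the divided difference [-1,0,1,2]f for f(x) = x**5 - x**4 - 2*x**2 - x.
3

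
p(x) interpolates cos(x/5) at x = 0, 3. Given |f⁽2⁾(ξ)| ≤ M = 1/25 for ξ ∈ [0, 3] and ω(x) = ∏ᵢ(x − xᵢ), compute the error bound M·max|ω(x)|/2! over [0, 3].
9/200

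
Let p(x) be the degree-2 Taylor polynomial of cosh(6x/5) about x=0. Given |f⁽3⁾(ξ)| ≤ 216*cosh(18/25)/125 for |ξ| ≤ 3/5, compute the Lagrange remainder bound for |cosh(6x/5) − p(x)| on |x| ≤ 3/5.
972*cosh(18/25)/15625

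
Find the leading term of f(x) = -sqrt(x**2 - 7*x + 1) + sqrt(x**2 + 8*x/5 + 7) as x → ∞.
43/10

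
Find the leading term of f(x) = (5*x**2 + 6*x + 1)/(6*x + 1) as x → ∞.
5*x/6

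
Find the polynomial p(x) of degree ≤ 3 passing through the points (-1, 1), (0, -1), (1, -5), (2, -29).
-3*x**3 - x**2 - 1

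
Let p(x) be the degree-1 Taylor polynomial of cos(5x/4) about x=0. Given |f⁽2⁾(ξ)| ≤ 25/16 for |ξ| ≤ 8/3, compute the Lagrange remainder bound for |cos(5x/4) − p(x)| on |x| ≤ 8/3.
50/9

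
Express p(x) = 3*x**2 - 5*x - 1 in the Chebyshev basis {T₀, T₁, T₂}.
(1/2)T₀ + (-5)T₁ + (3/2)T₂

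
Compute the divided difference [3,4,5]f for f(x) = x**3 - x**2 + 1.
11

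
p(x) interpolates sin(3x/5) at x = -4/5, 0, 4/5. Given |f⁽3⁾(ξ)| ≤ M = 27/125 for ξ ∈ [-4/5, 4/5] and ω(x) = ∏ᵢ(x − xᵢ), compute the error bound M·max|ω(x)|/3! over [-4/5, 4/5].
64*sqrt(3)/15625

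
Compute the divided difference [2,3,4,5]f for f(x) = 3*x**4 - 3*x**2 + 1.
42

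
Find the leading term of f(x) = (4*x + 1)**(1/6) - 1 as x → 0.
2*x/3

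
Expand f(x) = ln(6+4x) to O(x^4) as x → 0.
log(6) + 2*x/3 - 2*x**2/9 + 8*x**3/81 + O(x**4)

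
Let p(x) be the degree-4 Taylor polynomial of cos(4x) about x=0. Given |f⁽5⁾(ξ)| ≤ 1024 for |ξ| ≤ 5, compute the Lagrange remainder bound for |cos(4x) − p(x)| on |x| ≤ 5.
80000/3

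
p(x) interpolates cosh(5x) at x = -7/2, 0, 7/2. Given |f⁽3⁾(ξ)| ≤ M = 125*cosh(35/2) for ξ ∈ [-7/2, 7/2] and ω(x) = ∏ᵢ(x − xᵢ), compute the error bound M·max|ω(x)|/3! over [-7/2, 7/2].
42875*sqrt(3)*cosh(35/2)/216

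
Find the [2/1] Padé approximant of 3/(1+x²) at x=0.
3 - 3*x**2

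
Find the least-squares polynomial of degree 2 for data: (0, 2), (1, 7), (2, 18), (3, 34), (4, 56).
69/35 + (33/14)x + (39/14)x²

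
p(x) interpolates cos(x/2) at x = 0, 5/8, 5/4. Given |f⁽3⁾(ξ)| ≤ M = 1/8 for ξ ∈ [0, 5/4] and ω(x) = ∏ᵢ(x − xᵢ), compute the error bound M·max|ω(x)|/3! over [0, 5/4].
125*sqrt(3)/110592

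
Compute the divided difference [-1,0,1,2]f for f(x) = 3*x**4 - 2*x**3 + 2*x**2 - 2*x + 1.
4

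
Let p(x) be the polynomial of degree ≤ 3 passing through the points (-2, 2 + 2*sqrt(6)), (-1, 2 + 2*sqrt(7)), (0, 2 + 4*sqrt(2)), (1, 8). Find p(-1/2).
-sqrt(6)/8 + 13/8 + 9*sqrt(7)/8 + 9*sqrt(2)/4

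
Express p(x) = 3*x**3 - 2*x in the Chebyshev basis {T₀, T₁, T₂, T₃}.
(1/4)T₁ + (3/4)T₃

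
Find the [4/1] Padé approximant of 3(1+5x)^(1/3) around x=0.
(625*x**4/81 - 200*x**3/27 + 10*x**2 + 16*x + 3)/(11*x/3 + 1)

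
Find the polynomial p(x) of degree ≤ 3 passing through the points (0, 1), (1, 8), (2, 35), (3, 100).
3*x**3 + x**2 + 3*x + 1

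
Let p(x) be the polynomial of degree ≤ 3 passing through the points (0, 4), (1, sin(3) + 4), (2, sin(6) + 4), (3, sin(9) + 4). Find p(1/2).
sin(9)/16 - 5*sin(6)/16 + 15*sin(3)/16 + 4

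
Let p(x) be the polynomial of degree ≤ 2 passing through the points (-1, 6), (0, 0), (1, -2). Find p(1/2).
-3/2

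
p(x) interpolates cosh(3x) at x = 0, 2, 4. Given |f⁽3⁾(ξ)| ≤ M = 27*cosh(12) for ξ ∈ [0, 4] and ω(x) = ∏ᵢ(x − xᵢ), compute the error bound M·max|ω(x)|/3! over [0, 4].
8*sqrt(3)*cosh(12)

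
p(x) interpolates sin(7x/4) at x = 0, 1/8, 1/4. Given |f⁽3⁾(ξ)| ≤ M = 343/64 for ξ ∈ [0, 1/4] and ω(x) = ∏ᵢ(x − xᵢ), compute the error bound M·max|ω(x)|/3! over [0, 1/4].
343*sqrt(3)/884736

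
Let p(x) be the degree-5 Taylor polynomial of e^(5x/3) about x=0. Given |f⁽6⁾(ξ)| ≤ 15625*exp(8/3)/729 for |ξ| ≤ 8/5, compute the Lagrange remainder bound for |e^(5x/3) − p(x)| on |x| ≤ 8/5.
16384*exp(8/3)/32805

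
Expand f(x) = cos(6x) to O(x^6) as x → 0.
1 - 18*x**2 + 54*x**4 + O(x**6)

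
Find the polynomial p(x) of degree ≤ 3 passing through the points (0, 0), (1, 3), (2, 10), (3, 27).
x**3 - x**2 + 3*x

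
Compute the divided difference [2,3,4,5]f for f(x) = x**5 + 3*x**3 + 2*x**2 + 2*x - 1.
128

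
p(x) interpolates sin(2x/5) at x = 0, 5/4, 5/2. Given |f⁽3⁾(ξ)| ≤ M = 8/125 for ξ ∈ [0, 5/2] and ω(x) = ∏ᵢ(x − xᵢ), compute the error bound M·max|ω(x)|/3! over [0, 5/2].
sqrt(3)/216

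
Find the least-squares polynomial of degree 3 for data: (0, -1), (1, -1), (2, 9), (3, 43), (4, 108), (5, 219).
-41/42 + (-493/252)x + (-5/42)x² + (67/36)x³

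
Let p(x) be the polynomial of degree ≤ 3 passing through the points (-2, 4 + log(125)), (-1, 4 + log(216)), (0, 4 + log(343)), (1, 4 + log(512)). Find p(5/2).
4 + log(16388945225936291321230313138304319488*2**(3/8)*3**(5/16)*5**(7/16)*7**(9/16)/207166472332785427482736201687578125)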